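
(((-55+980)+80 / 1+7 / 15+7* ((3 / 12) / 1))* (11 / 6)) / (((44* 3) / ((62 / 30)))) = 1873423 / 64800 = 28.91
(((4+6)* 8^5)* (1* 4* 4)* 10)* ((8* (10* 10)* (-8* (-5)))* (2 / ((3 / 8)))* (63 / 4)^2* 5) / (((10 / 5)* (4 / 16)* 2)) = 11098128384000000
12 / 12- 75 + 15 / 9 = -217 / 3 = -72.33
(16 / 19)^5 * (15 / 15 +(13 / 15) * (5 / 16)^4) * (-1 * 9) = -9515184 / 2476099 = -3.84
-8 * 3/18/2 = -2/3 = -0.67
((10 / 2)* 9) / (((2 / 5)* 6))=75 / 4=18.75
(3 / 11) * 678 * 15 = 30510 / 11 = 2773.64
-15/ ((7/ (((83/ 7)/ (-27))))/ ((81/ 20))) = 747/ 196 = 3.81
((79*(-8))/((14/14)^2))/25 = -632/25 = -25.28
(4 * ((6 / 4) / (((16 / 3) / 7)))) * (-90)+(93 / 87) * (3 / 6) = -82153 / 116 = -708.22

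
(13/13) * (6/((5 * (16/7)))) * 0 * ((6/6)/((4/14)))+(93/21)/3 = 31/21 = 1.48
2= 2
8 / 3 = 2.67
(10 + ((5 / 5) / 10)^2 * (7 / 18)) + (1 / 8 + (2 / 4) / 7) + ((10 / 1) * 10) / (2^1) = 189631 / 3150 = 60.20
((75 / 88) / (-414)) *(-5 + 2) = 25 / 4048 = 0.01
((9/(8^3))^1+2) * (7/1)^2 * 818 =80868.57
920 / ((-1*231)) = -920 / 231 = -3.98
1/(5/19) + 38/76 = 43/10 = 4.30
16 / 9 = 1.78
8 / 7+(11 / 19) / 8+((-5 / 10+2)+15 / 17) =65073 / 18088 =3.60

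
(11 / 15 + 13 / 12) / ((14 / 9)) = 327 / 280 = 1.17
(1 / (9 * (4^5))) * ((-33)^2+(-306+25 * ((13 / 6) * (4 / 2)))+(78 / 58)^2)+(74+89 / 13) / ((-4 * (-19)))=6666043651 / 5743236096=1.16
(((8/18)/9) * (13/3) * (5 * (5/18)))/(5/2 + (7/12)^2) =10400/99387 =0.10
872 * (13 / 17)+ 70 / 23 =261918 / 391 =669.87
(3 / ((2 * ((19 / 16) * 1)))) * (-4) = -96 / 19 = -5.05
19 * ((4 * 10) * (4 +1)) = 3800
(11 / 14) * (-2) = -11 / 7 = -1.57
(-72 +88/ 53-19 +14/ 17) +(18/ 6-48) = -120298/ 901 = -133.52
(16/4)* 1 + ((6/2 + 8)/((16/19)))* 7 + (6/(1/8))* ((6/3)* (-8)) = -10761/16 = -672.56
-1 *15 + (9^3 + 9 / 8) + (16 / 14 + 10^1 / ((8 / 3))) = 40321 / 56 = 720.02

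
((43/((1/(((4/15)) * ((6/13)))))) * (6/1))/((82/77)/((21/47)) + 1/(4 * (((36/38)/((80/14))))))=232848/28535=8.16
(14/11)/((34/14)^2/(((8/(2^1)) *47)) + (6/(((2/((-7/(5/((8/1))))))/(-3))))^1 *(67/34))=10962280/1711159703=0.01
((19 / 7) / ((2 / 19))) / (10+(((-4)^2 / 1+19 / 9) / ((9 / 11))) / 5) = 146205 / 81802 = 1.79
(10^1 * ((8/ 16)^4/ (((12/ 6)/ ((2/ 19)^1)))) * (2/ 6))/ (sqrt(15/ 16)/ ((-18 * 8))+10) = 8 * sqrt(15)/ 42024941+46080/ 42024941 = 0.00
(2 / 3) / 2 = 1 / 3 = 0.33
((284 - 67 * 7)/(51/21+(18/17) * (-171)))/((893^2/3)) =66045/16951373393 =0.00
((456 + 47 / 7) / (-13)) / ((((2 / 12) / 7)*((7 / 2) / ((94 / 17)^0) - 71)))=12956 / 585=22.15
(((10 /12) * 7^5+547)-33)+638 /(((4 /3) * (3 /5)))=45952 /3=15317.33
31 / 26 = 1.19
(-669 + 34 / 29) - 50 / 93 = -1802581 / 2697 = -668.37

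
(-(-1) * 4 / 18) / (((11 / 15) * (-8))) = -5 / 132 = -0.04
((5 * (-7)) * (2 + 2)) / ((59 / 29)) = -4060 / 59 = -68.81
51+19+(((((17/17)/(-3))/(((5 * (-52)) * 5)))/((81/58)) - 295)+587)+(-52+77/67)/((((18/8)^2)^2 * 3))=309737695883/857194650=361.34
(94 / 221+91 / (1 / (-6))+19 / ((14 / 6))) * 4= -3325628 / 1547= -2149.73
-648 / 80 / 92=-81 / 920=-0.09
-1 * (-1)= 1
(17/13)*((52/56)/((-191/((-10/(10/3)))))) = 0.02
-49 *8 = -392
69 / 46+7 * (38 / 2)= 269 / 2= 134.50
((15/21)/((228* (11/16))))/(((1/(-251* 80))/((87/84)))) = -2911600/30723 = -94.77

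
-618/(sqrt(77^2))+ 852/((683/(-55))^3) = -207817073466/24533122999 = -8.47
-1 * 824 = -824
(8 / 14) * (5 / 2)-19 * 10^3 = -132990 / 7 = -18998.57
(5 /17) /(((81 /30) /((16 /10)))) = 80 /459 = 0.17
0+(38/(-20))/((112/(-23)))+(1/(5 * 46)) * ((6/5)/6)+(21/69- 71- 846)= -118020033/128800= -916.30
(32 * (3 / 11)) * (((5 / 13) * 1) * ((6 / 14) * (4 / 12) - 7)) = -23040 / 1001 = -23.02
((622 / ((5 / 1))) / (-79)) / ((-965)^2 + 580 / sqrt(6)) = -69506634 / 41104329372065 + 36076 * sqrt(6) / 205521646860325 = -0.00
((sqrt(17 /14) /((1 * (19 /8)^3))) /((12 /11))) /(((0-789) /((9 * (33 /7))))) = -23232 * sqrt(238) /88391933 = -0.00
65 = 65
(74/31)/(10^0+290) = 74/9021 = 0.01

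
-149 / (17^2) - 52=-15177 / 289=-52.52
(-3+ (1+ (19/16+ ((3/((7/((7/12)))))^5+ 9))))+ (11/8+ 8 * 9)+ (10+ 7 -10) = 90689/1024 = 88.56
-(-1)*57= 57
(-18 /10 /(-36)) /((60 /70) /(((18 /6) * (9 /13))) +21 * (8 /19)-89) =-1197 /1909100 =-0.00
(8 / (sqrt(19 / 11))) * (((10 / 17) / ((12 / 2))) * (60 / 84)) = 200 * sqrt(209) / 6783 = 0.43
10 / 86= 5 / 43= 0.12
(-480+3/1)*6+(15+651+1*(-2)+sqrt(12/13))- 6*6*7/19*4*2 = -43778/19+2*sqrt(39)/13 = -2303.14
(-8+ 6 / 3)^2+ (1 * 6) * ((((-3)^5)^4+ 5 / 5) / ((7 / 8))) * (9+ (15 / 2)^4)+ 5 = 531061671915701 / 7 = 75865953130814.43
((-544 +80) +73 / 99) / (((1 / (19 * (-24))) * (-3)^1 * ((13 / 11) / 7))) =-48798232 / 117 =-417078.91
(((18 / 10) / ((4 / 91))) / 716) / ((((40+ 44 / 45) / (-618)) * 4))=-2277639 / 10562432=-0.22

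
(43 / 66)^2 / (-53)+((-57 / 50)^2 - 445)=-16005948898 / 36073125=-443.71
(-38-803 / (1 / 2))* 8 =-13152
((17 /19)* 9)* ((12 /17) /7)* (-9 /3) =-2.44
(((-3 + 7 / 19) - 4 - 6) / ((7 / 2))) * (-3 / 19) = 1440 / 2527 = 0.57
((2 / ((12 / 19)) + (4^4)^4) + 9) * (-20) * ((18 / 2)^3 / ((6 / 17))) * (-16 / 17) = 166988328941520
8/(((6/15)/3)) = 60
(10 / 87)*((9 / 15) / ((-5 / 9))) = -18 / 145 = -0.12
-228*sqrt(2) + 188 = -134.44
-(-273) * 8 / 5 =2184 / 5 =436.80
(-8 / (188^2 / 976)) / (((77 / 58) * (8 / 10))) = -35380 / 170093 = -0.21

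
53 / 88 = 0.60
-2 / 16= -1 / 8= -0.12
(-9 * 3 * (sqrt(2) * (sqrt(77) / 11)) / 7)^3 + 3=3- 39366 * sqrt(154) / 5929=-79.39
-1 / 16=-0.06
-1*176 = -176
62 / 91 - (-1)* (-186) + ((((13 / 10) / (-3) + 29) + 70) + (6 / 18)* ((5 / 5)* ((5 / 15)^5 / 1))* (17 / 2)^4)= -422401297 / 5307120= -79.59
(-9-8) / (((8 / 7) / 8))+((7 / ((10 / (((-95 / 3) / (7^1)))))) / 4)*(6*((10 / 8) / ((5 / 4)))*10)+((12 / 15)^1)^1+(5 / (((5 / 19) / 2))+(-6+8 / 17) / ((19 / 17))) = -25203 / 190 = -132.65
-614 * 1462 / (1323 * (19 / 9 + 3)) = -132.75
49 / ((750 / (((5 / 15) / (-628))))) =-49 / 1413000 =-0.00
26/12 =13/6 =2.17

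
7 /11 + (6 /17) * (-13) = -739 /187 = -3.95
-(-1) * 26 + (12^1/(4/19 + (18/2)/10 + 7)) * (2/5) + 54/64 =1352903/49312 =27.44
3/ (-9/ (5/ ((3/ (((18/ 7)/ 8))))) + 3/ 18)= -90/ 499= -0.18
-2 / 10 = -1 / 5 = -0.20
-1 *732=-732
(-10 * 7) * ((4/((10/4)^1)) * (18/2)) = -1008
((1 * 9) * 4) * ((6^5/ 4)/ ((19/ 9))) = 629856/ 19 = 33150.32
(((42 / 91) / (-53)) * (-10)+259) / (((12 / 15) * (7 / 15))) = 13388325 / 19292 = 693.98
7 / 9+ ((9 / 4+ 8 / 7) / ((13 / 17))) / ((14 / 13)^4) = 39462931 / 9680832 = 4.08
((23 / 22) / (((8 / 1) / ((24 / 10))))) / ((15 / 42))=483 / 550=0.88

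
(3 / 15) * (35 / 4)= 7 / 4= 1.75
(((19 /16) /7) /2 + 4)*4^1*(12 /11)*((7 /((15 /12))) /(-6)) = -183 /11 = -16.64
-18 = -18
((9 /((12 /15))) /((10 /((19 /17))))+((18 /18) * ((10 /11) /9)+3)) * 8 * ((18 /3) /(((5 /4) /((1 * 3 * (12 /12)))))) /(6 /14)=3286136 /2805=1171.53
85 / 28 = 3.04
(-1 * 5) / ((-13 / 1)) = 5 / 13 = 0.38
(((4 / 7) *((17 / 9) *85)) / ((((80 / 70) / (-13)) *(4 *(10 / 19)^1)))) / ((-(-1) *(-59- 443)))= 71383 / 72288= 0.99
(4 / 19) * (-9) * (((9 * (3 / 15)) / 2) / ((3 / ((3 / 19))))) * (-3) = 486 / 1805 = 0.27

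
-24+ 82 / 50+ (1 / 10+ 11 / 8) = -4177 / 200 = -20.88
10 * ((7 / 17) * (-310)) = -21700 / 17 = -1276.47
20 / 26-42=-536 / 13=-41.23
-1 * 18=-18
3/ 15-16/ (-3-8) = 91/ 55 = 1.65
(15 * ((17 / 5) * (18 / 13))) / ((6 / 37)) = 5661 / 13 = 435.46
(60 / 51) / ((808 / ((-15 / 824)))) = -75 / 2829616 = -0.00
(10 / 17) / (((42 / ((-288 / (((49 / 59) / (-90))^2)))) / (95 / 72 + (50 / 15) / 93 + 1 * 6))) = -3085969158000 / 8857289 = -348410.12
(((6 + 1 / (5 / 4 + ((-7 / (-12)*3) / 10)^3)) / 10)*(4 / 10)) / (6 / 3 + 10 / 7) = 0.08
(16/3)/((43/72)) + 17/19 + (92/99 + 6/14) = 6331508/566181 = 11.18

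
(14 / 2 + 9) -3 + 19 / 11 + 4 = 206 / 11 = 18.73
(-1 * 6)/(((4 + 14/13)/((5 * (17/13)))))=-85/11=-7.73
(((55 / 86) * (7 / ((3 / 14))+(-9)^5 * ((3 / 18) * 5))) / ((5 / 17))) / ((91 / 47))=-55225.86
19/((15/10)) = 38/3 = 12.67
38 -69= -31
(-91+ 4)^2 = 7569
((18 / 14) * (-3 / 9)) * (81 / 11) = -243 / 77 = -3.16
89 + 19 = 108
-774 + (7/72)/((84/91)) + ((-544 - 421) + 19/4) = -1498301/864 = -1734.14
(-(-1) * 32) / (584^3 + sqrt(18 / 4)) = 12747309056 / 79342718832607223 - 96 * sqrt(2) / 79342718832607223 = 0.00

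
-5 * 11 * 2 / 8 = -13.75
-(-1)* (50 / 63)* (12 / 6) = 100 / 63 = 1.59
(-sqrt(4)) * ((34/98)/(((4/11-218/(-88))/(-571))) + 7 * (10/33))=27331628/202125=135.22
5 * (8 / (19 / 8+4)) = 320 / 51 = 6.27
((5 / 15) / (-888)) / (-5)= 1 / 13320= 0.00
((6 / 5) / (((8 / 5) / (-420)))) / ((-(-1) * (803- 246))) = -315 / 557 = -0.57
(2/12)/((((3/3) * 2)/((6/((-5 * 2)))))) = -1/20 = -0.05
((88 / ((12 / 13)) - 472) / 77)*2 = -2260 / 231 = -9.78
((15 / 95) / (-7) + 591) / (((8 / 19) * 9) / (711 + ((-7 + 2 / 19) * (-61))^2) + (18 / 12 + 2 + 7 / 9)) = 2834585047800 / 20518186507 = 138.15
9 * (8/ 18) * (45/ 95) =36/ 19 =1.89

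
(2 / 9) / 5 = 2 / 45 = 0.04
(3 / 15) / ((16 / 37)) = 37 / 80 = 0.46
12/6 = 2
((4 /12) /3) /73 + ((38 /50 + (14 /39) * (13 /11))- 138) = -24718912 /180675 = -136.81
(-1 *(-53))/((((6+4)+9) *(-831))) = -0.00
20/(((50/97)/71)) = 13774/5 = 2754.80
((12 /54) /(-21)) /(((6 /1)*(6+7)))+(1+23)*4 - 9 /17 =11963116 /125307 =95.47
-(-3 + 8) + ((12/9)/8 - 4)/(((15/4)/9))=-71/5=-14.20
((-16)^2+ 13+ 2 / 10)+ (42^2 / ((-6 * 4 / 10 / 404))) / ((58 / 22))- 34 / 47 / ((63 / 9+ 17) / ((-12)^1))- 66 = -766202627 / 6815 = -112428.85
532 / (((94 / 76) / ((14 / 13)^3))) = 55472704 / 103259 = 537.22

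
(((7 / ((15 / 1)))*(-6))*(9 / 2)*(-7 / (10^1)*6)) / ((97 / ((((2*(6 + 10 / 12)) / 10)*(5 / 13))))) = 18081 / 63050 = 0.29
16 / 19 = 0.84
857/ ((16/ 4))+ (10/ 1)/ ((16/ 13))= 1779/ 8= 222.38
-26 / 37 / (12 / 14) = -91 / 111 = -0.82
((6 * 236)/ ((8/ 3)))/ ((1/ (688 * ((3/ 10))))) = 547992/ 5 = 109598.40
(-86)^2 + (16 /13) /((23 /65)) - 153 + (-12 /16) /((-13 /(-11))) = 8666029 /1196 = 7245.84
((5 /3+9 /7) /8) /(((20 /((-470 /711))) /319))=-464783 /119448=-3.89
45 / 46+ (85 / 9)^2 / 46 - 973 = -1807264 / 1863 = -970.08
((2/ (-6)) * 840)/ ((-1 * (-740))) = -14/ 37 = -0.38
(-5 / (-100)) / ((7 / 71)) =71 / 140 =0.51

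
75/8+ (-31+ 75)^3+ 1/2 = 85193.88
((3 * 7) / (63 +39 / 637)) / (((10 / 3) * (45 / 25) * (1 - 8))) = -49 / 6180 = -0.01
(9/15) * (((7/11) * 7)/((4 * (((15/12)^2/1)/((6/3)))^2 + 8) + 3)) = 12544/63085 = 0.20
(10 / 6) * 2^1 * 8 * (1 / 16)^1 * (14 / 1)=70 / 3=23.33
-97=-97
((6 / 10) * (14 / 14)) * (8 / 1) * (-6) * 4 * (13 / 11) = -7488 / 55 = -136.15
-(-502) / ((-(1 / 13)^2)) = -84838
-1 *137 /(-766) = 137 /766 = 0.18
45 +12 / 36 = 136 / 3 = 45.33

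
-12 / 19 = -0.63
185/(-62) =-185/62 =-2.98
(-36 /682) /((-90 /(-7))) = -7 /1705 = -0.00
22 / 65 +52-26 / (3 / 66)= -33778 / 65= -519.66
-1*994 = -994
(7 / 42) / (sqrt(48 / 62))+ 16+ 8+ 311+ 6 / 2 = sqrt(186) / 72+ 338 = 338.19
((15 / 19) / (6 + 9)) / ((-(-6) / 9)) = 3 / 38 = 0.08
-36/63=-4/7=-0.57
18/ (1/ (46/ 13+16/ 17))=17820/ 221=80.63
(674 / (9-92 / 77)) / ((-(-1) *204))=25949 / 61302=0.42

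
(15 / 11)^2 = 225 / 121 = 1.86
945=945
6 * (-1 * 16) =-96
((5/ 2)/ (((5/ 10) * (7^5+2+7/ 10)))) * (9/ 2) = 225/ 168097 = 0.00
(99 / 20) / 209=9 / 380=0.02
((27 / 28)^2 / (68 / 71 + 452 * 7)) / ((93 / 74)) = 70929 / 303411136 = 0.00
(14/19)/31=14/589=0.02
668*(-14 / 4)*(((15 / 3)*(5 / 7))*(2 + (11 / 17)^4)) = -1517053050 / 83521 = -18163.73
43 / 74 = 0.58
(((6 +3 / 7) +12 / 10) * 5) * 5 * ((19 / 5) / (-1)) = -5073 / 7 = -724.71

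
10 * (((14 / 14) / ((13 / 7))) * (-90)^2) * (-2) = -1134000 / 13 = -87230.77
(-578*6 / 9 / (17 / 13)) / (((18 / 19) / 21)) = -58786 / 9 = -6531.78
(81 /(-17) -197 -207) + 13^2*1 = -4076 /17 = -239.76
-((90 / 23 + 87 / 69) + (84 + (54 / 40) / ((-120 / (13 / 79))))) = -129620509 / 1453600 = -89.17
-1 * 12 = -12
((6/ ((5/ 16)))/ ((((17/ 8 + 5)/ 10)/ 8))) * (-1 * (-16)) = 65536/ 19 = 3449.26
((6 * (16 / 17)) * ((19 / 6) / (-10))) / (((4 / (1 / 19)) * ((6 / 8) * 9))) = -8 / 2295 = -0.00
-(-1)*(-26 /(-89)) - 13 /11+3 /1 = 2066 /979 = 2.11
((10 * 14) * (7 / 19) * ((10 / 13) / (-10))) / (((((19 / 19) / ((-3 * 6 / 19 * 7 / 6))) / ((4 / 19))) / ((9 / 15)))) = 49392 / 89167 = 0.55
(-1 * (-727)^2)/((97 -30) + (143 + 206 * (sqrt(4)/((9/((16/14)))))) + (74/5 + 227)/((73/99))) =-12153524355/13572523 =-895.45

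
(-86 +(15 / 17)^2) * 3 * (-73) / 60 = 1797917 / 5780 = 311.06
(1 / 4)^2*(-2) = -1 / 8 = -0.12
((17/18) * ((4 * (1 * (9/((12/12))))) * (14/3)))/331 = 476/993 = 0.48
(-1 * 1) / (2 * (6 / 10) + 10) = -5 / 56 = -0.09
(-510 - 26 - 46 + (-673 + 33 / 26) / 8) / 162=-138521 / 33696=-4.11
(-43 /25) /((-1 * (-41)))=-0.04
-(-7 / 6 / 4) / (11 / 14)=49 / 132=0.37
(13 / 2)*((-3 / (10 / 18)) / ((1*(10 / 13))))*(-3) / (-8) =-13689 / 800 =-17.11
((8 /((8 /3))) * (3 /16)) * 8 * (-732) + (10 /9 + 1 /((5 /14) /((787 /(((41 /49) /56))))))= 266025148 /1845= 144187.07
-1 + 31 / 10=21 / 10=2.10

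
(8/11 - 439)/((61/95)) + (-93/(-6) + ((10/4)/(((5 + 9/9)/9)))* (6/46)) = -666.57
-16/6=-8/3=-2.67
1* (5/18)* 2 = 5/9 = 0.56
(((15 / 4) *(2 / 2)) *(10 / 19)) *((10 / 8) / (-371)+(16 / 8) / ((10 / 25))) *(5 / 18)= 926875 / 338352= 2.74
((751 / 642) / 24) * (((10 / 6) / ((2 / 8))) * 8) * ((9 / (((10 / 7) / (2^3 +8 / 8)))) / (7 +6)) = 15771 / 1391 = 11.34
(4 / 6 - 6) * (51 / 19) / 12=-68 / 57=-1.19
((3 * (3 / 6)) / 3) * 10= 5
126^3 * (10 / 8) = 2500470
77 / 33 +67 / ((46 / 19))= 4141 / 138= 30.01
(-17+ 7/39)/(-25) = 0.67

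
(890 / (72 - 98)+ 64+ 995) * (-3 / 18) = -170.79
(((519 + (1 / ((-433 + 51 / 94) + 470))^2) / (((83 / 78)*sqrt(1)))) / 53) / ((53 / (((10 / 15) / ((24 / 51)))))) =1428445061615 / 5807151335254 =0.25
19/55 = 0.35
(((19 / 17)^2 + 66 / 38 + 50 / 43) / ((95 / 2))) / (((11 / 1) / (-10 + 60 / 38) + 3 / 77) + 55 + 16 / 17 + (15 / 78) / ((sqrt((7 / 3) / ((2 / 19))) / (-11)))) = 3037375153612800 * sqrt(798) / 6535304099268716798953 + 9341917136749701504 / 5847377351977272925379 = 0.00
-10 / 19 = -0.53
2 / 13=0.15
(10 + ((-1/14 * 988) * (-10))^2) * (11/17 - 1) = -146424540/833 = -175779.76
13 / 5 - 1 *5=-12 / 5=-2.40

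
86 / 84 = 43 / 42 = 1.02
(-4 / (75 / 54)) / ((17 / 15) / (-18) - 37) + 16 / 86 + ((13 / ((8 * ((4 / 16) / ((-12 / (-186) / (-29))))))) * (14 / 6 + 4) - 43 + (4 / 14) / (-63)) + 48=4407906412916 / 852983520795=5.17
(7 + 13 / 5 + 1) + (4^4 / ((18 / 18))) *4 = 5173 / 5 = 1034.60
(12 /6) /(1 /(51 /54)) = 17 /9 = 1.89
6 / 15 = 2 / 5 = 0.40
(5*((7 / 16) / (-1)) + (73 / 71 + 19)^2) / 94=4.24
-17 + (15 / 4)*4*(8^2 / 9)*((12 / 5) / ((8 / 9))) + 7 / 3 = 820 / 3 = 273.33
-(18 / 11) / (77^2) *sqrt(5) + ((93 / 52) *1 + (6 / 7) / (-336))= 9101 / 5096 - 18 *sqrt(5) / 65219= 1.79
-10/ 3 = -3.33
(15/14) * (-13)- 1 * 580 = -8315/14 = -593.93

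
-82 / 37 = -2.22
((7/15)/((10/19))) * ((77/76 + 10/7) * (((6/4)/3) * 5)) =433/80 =5.41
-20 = -20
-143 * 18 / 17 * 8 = -20592 / 17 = -1211.29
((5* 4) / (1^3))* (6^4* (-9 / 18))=-12960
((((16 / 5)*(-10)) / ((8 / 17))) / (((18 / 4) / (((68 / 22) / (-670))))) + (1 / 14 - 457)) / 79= -212124137 / 36680490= -5.78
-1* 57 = -57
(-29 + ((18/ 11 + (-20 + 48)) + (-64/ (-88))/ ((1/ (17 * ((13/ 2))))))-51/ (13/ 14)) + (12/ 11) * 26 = 7785/ 143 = 54.44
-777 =-777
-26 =-26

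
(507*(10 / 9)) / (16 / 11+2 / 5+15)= 92950 / 2781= 33.42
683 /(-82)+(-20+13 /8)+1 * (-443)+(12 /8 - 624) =-358243 /328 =-1092.20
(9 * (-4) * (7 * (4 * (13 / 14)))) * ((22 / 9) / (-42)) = 1144 / 21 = 54.48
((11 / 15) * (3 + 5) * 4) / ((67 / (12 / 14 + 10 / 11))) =0.62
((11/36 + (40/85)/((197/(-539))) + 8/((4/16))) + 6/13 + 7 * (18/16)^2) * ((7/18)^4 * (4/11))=2428831659695/7239418737408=0.34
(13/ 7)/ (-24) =-13/ 168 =-0.08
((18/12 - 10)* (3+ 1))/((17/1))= -2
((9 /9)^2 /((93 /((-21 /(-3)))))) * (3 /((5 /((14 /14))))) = 7 /155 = 0.05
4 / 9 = 0.44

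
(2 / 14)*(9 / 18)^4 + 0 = 1 / 112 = 0.01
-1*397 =-397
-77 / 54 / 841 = -77 / 45414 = -0.00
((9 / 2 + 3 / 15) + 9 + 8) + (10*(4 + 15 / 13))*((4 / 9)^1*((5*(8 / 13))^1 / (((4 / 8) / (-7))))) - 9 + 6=-14723573 / 15210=-968.02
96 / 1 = 96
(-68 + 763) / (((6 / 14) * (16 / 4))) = 4865 / 12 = 405.42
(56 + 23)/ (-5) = -79/ 5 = -15.80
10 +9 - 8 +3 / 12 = 45 / 4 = 11.25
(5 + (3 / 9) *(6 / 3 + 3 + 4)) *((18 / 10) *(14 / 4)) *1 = 252 / 5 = 50.40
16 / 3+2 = 22 / 3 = 7.33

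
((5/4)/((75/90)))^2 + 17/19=239/76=3.14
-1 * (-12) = 12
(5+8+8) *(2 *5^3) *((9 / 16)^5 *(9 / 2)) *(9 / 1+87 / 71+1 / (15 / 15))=1111841002125 / 74448896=14934.28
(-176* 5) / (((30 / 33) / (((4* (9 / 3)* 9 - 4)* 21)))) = -2114112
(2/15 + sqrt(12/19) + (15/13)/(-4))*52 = -121/15 + 104*sqrt(57)/19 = 33.26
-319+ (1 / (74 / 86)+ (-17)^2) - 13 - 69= -4101 / 37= -110.84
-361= -361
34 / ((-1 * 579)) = -34 / 579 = -0.06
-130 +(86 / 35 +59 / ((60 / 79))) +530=201659 / 420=480.14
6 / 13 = 0.46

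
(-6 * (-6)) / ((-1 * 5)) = -36 / 5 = -7.20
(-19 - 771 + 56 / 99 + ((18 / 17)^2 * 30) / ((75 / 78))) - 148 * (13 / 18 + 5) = -229080364 / 143055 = -1601.34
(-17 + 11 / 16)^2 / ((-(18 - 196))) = 68121 / 45568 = 1.49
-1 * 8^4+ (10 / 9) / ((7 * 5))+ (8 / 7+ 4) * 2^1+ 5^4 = -218023 / 63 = -3460.68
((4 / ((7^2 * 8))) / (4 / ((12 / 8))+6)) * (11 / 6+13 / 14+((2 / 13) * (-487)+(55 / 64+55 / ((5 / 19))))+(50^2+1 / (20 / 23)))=230529779 / 74197760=3.11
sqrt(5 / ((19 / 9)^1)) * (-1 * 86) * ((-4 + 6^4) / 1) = -17544 * sqrt(95) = -170997.76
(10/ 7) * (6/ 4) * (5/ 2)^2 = 375/ 28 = 13.39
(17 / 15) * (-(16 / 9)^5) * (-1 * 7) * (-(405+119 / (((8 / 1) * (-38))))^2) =-7374357602791424 / 319750335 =-23062861.23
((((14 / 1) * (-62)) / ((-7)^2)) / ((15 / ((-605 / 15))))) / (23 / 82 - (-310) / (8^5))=10078846976 / 61352865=164.28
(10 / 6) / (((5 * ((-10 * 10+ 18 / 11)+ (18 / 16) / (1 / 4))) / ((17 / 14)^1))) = -187 / 43365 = -0.00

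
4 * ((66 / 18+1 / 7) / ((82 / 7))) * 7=1120 / 123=9.11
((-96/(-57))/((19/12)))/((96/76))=16/19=0.84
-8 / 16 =-1 / 2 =-0.50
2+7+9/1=18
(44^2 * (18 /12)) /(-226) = -1452 /113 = -12.85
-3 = -3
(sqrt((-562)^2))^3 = 177504328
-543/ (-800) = 543/ 800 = 0.68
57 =57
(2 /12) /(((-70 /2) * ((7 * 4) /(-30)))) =1 /196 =0.01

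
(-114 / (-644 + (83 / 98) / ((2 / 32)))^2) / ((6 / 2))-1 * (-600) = 286294653581 / 477157832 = 600.00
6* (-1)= -6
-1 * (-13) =13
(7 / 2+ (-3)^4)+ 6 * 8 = 265 / 2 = 132.50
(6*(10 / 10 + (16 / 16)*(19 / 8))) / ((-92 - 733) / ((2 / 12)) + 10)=-81 / 19760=-0.00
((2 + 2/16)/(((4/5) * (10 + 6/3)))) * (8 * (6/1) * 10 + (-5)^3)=30175/384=78.58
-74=-74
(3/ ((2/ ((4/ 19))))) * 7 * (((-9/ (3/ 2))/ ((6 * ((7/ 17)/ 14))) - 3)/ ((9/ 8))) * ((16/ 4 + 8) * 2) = -33152/ 19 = -1744.84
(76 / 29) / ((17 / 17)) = 76 / 29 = 2.62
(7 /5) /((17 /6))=42 /85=0.49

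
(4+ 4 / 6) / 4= 7 / 6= 1.17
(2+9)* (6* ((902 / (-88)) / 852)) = -451 / 568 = -0.79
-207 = -207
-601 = -601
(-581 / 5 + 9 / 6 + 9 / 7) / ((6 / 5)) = -7939 / 84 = -94.51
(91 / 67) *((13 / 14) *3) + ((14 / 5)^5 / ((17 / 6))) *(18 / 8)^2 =311.29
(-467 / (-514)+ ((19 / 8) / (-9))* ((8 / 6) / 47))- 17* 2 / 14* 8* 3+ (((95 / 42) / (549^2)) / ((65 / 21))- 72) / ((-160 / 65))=-45887570492059 / 1630998960192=-28.13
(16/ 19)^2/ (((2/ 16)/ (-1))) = -2048/ 361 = -5.67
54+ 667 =721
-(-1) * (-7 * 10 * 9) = -630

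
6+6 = 12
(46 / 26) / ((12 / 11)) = 253 / 156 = 1.62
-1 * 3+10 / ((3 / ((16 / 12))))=13 / 9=1.44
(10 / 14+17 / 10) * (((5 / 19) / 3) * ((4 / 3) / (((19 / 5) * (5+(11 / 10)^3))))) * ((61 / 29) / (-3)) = -7930000 / 963598167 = -0.01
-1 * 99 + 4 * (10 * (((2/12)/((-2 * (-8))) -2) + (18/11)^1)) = -113.13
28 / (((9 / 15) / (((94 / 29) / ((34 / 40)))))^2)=2474080000 / 2187441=1131.04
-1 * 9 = -9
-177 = -177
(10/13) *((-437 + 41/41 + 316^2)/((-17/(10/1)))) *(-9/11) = 89478000/2431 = 36807.08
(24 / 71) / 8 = 3 / 71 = 0.04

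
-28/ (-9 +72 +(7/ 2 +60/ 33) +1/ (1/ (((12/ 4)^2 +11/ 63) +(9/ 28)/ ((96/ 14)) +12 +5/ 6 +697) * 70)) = -0.36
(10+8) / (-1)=-18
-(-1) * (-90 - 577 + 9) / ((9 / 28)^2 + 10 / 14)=-515872 / 641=-804.79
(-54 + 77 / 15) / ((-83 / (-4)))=-2932 / 1245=-2.36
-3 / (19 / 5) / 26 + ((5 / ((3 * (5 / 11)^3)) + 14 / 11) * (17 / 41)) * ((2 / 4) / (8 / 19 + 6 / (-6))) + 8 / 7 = -3665766586 / 643317675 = -5.70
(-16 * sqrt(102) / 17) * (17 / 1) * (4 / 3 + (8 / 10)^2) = -2368 * sqrt(102) / 75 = -318.88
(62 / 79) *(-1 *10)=-620 / 79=-7.85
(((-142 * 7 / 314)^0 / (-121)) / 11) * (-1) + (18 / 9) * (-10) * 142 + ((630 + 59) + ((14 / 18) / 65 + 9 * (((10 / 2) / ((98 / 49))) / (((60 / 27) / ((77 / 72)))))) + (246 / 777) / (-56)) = -2140.16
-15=-15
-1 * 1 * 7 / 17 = -7 / 17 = -0.41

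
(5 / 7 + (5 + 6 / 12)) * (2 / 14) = 87 / 98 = 0.89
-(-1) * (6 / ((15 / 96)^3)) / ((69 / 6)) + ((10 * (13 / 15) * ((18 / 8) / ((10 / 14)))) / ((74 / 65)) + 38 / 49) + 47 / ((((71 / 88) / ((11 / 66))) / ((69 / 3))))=384.83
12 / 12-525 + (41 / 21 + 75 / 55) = -120278 / 231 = -520.68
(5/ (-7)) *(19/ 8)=-1.70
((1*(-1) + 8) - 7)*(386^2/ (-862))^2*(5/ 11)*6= 0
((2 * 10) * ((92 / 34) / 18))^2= 9.04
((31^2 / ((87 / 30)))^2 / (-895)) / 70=-1.75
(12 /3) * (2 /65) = 8 /65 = 0.12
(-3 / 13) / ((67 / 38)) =-114 / 871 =-0.13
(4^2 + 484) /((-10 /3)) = -150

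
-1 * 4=-4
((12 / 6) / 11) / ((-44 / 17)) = -0.07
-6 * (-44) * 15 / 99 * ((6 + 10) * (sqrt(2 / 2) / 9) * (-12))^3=-10485760 / 27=-388361.48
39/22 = 1.77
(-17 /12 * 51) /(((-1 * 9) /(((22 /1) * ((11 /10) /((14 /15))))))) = 34969 /168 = 208.15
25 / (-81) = -25 / 81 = -0.31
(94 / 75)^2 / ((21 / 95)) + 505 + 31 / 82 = 992810113 / 1937250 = 512.48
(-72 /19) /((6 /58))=-696 /19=-36.63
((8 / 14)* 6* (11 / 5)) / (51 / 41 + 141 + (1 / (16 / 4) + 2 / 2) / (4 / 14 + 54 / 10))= 783264 / 14793695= 0.05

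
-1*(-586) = 586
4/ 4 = 1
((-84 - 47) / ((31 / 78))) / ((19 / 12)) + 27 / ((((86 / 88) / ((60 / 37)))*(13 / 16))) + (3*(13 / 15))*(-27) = -13597602777 / 60911435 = -223.24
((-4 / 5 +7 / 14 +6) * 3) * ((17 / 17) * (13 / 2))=2223 / 20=111.15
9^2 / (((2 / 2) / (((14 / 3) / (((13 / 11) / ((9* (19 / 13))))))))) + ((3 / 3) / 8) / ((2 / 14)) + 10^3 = 7041327 / 1352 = 5208.08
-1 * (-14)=14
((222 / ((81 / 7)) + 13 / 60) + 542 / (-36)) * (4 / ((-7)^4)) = 2347 / 324135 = 0.01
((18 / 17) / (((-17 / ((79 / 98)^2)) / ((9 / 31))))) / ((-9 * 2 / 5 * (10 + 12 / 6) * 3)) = 31205 / 344168944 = 0.00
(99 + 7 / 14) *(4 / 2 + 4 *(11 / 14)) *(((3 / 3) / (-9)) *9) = -3582 / 7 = -511.71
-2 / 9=-0.22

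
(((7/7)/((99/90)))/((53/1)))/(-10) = -1/583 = -0.00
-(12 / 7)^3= -1728 / 343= -5.04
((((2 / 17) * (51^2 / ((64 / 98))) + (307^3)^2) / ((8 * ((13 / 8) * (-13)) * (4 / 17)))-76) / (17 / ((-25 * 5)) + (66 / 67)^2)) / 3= -42592930396275830807375 / 5063910592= -8411074726233.21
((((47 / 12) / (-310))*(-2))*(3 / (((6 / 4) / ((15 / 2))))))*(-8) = -94 / 31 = -3.03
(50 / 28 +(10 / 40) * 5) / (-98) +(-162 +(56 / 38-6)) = -8683631 / 52136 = -166.56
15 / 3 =5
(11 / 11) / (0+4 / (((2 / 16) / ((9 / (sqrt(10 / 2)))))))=sqrt(5) / 288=0.01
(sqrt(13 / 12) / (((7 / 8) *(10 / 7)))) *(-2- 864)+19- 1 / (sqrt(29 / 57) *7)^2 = 26942 / 1421- 1732 *sqrt(39) / 15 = -702.13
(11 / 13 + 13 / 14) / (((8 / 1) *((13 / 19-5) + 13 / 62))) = -190247 / 3521336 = -0.05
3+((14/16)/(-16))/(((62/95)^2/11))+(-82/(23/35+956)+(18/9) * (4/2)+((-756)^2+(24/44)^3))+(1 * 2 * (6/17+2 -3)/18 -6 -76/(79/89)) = 571449.97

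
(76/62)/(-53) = -38/1643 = -0.02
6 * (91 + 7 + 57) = 930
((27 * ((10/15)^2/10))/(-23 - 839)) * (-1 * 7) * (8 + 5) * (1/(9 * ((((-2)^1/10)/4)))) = -364/1293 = -0.28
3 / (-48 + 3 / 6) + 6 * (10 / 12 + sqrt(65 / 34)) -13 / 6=1579 / 570 + 3 * sqrt(2210) / 17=11.07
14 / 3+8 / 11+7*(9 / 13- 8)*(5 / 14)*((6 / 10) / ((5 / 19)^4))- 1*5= -245091551 / 107250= -2285.24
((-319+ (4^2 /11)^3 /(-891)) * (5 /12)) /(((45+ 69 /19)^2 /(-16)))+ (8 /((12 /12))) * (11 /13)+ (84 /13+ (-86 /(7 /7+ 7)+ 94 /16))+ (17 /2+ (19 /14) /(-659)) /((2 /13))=839117774720351627 /13011271162337448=64.49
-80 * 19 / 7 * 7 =-1520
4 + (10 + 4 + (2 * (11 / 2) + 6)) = 35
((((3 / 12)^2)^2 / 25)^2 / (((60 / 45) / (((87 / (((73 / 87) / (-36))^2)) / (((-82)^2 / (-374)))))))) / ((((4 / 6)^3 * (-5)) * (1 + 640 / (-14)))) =-0.00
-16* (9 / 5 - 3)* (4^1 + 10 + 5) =1824 / 5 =364.80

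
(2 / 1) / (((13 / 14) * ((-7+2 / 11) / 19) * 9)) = -5852 / 8775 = -0.67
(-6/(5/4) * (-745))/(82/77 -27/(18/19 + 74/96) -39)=-431476584/6473255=-66.66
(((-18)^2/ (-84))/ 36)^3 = -27/ 21952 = -0.00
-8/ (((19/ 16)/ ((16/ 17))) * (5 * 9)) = -2048/ 14535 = -0.14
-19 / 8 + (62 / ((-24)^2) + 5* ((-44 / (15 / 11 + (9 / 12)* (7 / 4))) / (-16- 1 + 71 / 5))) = 8575153 / 316512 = 27.09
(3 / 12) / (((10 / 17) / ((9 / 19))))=153 / 760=0.20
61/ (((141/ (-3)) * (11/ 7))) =-0.83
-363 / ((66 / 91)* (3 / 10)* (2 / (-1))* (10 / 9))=3003 / 4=750.75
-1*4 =-4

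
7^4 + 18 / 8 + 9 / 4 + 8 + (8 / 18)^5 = 285031571 / 118098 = 2413.52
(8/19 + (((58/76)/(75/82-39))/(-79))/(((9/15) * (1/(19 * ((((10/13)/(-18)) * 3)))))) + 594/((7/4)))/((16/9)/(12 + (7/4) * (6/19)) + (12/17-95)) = -1175565540666875/325681573264411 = -3.61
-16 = -16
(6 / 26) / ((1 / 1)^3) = 3 / 13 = 0.23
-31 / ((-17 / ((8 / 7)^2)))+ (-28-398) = -352874 / 833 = -423.62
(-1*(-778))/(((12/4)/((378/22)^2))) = 76559.06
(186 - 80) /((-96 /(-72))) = 159 /2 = 79.50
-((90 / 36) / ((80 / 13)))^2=-169 / 1024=-0.17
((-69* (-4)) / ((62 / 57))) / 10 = 3933 / 155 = 25.37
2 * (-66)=-132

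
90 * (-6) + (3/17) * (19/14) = -128463/238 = -539.76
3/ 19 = 0.16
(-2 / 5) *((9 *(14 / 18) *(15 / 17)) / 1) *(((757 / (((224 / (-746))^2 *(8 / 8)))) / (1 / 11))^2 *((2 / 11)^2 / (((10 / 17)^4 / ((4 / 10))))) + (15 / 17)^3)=-13654971276167389240125771 / 5867049574400000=-2327400016.48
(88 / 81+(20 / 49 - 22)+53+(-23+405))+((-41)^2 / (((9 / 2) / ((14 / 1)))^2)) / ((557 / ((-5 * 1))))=197816791 / 736911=268.44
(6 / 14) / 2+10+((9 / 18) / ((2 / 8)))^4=367 / 14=26.21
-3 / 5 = -0.60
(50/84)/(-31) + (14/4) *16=55.98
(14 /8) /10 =7 /40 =0.18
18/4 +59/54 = 151/27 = 5.59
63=63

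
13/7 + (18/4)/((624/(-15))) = 5093/2912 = 1.75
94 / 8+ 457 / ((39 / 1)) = 3661 / 156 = 23.47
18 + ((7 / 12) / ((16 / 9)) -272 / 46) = 18275 / 1472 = 12.42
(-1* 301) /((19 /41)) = -12341 /19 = -649.53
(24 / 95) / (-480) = -1 / 1900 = -0.00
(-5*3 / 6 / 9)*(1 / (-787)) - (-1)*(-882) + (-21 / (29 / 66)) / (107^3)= -882.00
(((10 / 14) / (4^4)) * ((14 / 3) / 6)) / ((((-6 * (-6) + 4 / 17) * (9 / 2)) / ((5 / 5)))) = 85 / 6386688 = 0.00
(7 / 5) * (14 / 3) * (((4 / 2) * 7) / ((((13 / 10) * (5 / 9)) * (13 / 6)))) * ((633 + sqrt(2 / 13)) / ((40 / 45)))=55566 * sqrt(26) / 10985 + 35173278 / 845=41650.97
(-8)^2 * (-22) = -1408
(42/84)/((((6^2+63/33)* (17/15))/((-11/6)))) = -605/28356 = -0.02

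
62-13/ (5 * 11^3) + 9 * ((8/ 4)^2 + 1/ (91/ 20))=60546007/ 605605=99.98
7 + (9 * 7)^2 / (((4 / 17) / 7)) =472339 / 4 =118084.75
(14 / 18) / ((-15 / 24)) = -56 / 45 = -1.24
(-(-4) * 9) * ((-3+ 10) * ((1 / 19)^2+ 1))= 91224 / 361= 252.70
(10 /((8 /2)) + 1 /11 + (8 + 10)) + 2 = 22.59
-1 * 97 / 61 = -97 / 61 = -1.59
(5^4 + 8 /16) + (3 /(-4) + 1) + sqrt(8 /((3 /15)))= 2 * sqrt(10) + 2503 /4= 632.07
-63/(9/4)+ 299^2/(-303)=-97885/303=-323.05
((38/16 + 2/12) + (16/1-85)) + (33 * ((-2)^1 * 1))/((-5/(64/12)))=3.94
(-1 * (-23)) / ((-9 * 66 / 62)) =-713 / 297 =-2.40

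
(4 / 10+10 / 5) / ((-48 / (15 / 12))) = -1 / 16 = -0.06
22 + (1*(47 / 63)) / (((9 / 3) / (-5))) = 3923 / 189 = 20.76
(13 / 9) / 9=13 / 81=0.16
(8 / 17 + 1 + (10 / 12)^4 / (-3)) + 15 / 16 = 37135 / 16524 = 2.25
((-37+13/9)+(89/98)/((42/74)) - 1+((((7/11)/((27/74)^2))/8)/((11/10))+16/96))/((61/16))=-16577983168/1845596907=-8.98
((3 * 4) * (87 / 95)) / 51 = 348 / 1615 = 0.22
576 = 576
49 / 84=7 / 12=0.58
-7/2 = -3.50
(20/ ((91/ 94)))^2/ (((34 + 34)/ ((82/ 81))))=6.35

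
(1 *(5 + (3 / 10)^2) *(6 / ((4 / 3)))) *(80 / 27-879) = -12039377 / 600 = -20065.63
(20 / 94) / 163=0.00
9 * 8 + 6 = 78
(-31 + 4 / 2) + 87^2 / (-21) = -389.43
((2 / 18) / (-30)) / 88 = -1 / 23760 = -0.00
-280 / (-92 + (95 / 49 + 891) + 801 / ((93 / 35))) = -425320 / 1674531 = -0.25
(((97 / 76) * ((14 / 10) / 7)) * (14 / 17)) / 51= 679 / 164730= 0.00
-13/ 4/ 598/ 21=-1/ 3864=-0.00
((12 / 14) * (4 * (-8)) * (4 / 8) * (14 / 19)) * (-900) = 172800 / 19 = 9094.74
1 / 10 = 0.10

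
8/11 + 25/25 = 19/11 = 1.73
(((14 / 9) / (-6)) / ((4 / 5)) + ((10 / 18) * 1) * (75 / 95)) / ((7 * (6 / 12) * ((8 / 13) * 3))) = 3055 / 172368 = 0.02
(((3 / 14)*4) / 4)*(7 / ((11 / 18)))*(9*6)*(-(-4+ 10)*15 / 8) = -32805 / 22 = -1491.14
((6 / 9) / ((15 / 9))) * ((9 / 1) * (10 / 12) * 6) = 18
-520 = -520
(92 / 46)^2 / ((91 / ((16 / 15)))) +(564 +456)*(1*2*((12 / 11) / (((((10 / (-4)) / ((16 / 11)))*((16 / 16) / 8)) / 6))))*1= -10265141696 / 165165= -62150.83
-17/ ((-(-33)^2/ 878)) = 14926/ 1089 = 13.71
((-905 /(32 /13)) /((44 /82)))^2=232675993225 /495616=469468.28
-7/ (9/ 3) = -7/ 3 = -2.33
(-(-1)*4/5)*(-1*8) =-32/5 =-6.40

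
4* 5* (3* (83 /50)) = 498 /5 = 99.60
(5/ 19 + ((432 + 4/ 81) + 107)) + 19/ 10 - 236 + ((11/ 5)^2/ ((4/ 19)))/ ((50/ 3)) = 2359224983/ 7695000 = 306.59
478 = 478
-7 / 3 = -2.33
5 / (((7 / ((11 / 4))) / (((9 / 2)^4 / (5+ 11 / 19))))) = 6856245 / 47488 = 144.38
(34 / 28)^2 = 289 / 196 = 1.47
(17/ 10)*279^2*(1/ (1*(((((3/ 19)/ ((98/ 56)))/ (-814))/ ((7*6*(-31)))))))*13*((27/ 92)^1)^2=147310598026254663/ 84640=1740437122238.36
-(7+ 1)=-8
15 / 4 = 3.75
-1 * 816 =-816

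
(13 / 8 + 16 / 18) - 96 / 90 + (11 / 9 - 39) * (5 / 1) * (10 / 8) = -84479 / 360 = -234.66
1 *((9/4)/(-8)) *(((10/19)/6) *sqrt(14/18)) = -5 *sqrt(7)/608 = -0.02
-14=-14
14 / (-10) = -7 / 5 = -1.40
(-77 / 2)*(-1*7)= 269.50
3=3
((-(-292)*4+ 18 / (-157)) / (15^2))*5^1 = 183358 / 7065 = 25.95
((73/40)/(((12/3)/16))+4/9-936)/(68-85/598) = -24979357/1826055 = -13.68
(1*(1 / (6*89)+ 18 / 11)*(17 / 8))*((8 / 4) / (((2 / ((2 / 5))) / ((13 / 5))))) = 3.62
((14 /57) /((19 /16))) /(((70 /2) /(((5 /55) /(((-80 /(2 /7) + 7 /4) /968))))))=-11264 /6026895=-0.00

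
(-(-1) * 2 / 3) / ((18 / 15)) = 0.56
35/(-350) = -1/10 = -0.10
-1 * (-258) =258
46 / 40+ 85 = 1723 / 20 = 86.15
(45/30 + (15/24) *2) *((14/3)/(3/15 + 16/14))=2695/282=9.56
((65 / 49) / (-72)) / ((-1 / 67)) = 4355 / 3528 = 1.23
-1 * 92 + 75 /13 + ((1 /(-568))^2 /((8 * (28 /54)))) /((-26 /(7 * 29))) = -11573168911 /134211584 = -86.23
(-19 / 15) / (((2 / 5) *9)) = -19 / 54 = -0.35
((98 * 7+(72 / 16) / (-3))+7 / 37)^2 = 2567144889 / 5476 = 468799.29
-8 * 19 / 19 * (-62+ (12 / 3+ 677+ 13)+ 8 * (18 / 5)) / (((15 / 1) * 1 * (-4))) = 6608 / 75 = 88.11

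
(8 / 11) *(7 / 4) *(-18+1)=-238 / 11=-21.64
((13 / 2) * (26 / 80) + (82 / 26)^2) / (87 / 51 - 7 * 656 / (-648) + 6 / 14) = 1571552199 / 1201657600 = 1.31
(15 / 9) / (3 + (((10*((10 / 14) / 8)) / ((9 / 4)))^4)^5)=1616812799777249527984948698966901335 / 2910263048693996168102190037290813028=0.56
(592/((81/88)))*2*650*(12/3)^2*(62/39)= 5167923200/243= 21267173.66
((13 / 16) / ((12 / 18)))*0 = 0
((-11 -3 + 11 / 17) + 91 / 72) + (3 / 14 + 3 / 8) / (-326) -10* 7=-229293563 / 2793168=-82.09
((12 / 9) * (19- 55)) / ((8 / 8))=-48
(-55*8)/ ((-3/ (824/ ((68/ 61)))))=5529040/ 51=108412.55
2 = 2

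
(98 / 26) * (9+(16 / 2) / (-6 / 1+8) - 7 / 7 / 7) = 630 / 13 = 48.46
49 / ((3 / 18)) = 294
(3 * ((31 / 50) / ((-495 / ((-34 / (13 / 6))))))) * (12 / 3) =4216 / 17875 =0.24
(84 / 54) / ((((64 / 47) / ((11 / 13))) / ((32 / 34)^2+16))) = 1103795 / 67626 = 16.32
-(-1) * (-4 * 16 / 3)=-21.33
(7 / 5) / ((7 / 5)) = 1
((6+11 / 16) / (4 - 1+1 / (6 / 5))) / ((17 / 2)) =321 / 1564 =0.21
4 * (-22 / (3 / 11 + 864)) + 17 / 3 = 17635 / 3169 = 5.56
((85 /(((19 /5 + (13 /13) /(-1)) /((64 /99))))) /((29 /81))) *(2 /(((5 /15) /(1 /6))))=122400 /2233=54.81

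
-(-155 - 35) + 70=260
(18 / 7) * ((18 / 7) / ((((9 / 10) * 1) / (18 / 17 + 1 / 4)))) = 8010 / 833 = 9.62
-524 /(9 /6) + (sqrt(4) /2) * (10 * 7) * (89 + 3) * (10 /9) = 61256 /9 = 6806.22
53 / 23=2.30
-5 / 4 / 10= -1 / 8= -0.12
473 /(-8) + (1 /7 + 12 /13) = -42267 /728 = -58.06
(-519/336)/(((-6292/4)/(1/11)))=173/1937936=0.00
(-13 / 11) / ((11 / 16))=-1.72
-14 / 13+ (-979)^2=12459719 / 13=958439.92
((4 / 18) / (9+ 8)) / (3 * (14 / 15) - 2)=5 / 306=0.02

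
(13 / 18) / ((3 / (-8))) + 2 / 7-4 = -1066 / 189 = -5.64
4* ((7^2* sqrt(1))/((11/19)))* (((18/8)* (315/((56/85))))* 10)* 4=160248375/11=14568034.09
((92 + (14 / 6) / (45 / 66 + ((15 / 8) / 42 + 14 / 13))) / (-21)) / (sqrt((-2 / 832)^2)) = -3362869120 / 1819629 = -1848.11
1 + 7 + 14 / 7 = 10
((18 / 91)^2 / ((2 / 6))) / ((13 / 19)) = 0.17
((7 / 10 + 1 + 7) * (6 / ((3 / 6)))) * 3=313.20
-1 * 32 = -32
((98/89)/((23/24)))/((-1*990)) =-0.00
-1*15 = -15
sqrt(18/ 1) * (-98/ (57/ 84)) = -8232 * sqrt(2)/ 19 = -612.73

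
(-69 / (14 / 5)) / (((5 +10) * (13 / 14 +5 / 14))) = -23 / 18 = -1.28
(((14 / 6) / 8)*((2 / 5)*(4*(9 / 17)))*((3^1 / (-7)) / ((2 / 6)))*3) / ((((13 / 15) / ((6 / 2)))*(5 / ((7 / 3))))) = -1701 / 1105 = -1.54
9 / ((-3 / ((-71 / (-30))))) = -71 / 10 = -7.10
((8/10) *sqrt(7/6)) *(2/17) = 4 *sqrt(42)/255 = 0.10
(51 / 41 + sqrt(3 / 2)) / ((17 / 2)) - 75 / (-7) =sqrt(6) / 17 + 3117 / 287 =11.00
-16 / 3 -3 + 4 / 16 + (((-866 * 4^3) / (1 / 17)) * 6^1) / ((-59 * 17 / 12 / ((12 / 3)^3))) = 3064719781 / 708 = 4328700.26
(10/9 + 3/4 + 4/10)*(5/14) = 407/504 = 0.81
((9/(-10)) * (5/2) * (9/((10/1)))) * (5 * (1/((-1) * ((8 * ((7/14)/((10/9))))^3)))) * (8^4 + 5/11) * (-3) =-5632625/2112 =-2666.96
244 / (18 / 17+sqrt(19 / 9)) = -671976 / 2575+211548*sqrt(19) / 2575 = 97.14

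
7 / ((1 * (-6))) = -7 / 6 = -1.17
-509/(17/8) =-4072/17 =-239.53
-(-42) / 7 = 6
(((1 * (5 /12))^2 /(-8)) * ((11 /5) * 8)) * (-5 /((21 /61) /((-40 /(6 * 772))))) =-83875 /1750896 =-0.05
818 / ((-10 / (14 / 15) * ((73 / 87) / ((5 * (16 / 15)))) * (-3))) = 2656864 / 16425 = 161.76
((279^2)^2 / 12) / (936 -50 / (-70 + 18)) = 26256625551 / 48722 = 538906.97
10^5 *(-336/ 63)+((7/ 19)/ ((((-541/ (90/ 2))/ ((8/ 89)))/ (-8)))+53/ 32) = -46839199806511/ 87823776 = -533331.66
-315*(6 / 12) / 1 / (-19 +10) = 35 / 2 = 17.50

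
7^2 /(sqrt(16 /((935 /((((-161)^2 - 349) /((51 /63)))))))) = 2.11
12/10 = 6/5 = 1.20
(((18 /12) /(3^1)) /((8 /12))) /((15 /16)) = 4 /5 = 0.80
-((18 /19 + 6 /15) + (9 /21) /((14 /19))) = -17959 /9310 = -1.93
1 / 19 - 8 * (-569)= 86489 / 19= 4552.05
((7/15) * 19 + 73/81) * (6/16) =989/270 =3.66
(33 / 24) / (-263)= -11 / 2104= -0.01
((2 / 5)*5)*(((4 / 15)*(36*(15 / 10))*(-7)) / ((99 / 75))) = -1680 / 11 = -152.73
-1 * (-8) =8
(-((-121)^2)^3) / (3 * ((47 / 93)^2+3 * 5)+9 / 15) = -45240445050433215 / 668369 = -67687826710.15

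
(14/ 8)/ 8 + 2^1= 71/ 32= 2.22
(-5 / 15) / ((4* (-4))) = 0.02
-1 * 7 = -7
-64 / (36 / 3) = -16 / 3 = -5.33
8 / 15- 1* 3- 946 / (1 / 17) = -241267 / 15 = -16084.47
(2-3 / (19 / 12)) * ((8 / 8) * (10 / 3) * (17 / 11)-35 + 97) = 4432 / 627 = 7.07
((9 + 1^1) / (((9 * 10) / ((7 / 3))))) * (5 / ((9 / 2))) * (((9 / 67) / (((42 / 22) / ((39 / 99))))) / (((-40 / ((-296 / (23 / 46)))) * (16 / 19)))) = 9139 / 65124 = 0.14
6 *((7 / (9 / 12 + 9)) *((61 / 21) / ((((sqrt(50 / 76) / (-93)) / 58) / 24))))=-21058176 *sqrt(38) / 65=-1997097.15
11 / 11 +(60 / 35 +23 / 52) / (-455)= 32967 / 33124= 1.00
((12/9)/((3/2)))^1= 8/9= 0.89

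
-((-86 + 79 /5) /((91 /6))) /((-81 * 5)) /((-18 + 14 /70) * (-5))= -2 /15575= -0.00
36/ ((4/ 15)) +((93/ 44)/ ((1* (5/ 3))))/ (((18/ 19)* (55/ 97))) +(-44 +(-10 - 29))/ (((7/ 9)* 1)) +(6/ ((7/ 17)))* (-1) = 2723131/ 169400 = 16.08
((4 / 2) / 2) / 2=1 / 2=0.50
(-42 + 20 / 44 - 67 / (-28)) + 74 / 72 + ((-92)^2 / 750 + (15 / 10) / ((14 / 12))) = -4427191 / 173250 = -25.55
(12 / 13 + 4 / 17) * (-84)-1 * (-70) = -6034 / 221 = -27.30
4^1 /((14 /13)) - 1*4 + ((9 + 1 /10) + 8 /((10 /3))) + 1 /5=799 /70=11.41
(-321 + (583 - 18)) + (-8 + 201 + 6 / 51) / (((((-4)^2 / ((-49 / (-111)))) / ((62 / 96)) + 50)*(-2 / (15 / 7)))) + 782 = 5612544867 / 5480732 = 1024.05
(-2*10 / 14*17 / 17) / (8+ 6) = -5 / 49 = -0.10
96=96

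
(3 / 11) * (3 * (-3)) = -27 / 11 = -2.45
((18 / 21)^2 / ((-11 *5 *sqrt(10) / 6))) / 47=-108 *sqrt(10) / 633325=-0.00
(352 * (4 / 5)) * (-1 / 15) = -1408 / 75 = -18.77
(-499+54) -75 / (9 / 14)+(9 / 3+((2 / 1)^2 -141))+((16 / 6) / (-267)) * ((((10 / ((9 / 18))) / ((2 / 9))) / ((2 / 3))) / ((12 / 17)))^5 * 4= -87334522603151 / 8544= -10221737196.06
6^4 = 1296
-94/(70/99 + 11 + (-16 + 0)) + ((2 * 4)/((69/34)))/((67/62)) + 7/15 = 51105733/1964775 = 26.01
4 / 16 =1 / 4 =0.25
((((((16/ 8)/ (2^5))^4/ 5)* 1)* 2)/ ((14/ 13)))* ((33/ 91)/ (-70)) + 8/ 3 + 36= 130377318301/ 3371827200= 38.67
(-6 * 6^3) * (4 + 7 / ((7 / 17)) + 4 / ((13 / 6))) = -384912 / 13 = -29608.62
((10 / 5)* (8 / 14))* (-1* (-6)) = 48 / 7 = 6.86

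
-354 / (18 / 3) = -59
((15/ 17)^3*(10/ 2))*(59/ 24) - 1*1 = 292571/ 39304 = 7.44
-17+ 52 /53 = -849 /53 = -16.02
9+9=18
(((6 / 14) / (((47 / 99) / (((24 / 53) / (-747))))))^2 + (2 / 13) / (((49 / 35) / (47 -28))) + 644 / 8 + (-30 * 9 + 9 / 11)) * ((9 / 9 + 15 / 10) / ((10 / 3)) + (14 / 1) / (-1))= 111779769172517839 / 45211599801368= 2472.37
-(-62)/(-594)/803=-31/238491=-0.00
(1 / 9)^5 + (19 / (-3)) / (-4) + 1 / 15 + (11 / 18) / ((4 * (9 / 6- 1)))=577373 / 295245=1.96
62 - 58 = 4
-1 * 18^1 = -18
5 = 5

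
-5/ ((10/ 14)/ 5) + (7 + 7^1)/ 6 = -98/ 3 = -32.67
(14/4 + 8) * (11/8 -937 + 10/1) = -170315/16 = -10644.69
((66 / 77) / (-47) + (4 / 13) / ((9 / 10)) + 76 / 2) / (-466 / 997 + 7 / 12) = 5883065696 / 17796597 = 330.57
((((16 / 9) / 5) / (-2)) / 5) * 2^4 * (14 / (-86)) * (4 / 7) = 512 / 9675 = 0.05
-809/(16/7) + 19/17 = -95967/272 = -352.82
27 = 27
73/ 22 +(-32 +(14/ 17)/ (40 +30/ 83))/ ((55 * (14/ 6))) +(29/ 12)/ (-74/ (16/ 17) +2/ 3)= 124627729981/ 41023078250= 3.04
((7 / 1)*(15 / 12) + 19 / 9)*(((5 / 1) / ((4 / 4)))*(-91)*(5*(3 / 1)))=-74127.08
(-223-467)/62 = -345/31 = -11.13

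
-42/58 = -21/29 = -0.72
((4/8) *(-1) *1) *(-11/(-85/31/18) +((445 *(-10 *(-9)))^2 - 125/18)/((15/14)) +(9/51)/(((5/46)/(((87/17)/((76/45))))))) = -2219509692073391/2965140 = -748534535.32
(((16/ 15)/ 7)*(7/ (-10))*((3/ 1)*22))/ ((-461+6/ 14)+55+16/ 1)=1232/ 68175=0.02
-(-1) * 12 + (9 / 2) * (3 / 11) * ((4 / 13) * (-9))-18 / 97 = 116736 / 13871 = 8.42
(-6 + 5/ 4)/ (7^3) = -19/ 1372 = -0.01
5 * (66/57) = 5.79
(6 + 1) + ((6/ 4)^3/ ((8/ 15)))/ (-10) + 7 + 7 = 2607/ 128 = 20.37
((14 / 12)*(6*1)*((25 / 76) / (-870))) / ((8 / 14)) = -245 / 52896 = -0.00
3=3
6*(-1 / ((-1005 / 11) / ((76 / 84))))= 418 / 7035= 0.06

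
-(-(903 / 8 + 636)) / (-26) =-5991 / 208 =-28.80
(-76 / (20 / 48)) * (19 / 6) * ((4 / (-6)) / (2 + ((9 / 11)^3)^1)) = 7687856 / 50865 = 151.14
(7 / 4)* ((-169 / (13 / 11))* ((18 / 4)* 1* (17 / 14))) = -21879 / 16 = -1367.44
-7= -7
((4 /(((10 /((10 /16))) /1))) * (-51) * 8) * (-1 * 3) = 306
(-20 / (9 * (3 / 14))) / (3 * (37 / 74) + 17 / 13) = -7280 / 1971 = -3.69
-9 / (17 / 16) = -144 / 17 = -8.47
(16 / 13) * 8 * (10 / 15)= 256 / 39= 6.56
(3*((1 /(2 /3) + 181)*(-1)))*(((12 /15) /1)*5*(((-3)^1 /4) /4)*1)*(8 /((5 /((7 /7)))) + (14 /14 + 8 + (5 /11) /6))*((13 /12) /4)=3343327 /2816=1187.26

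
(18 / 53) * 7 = 126 / 53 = 2.38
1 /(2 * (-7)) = -1 /14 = -0.07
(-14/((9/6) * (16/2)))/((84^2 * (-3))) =1/18144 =0.00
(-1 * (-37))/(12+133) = 37/145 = 0.26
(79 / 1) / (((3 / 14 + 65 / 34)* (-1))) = -9401 / 253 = -37.16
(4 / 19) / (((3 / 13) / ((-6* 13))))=-1352 / 19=-71.16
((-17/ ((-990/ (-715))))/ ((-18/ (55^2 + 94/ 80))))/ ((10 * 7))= 8917129/ 302400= 29.49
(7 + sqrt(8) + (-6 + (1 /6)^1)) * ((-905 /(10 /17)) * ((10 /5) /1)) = -6154 * sqrt(2)- 21539 /6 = -12292.90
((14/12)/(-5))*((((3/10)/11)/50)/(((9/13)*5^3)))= -91/61875000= -0.00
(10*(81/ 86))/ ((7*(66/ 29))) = 3915/ 6622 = 0.59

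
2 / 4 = 1 / 2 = 0.50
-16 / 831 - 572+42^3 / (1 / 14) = 861464444 / 831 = 1036659.98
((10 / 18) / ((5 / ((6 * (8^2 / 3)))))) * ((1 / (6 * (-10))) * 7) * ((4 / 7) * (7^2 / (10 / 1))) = -3136 / 675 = -4.65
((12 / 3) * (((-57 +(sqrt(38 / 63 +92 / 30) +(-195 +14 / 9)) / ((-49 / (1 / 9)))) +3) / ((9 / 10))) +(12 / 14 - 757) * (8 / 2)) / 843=-116544116 / 30112803 - 272 * sqrt(35) / 70263207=-3.87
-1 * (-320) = 320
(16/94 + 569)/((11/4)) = 107004/517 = 206.97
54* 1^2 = 54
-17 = -17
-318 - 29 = -347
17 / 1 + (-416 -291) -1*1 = -691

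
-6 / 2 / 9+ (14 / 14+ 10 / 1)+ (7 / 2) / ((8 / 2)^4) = 16405 / 1536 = 10.68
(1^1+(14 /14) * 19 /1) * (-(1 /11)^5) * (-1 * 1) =20 /161051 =0.00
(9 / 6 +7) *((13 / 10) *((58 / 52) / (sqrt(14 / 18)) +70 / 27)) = 1479 *sqrt(7) / 280 +1547 / 54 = 42.62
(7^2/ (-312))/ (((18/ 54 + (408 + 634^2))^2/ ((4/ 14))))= -21/ 75767822553748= -0.00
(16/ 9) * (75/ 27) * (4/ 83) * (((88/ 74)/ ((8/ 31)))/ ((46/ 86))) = 11730400/ 5721273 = 2.05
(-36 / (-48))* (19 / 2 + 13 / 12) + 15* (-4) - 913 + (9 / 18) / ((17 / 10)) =-262417 / 272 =-964.77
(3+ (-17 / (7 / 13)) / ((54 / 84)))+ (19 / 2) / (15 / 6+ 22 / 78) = -83386 / 1953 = -42.70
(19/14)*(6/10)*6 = 171/35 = 4.89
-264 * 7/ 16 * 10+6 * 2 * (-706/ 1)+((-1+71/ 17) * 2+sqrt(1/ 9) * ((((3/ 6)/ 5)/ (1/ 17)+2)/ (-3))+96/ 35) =-9618.32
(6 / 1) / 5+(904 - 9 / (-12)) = 18119 / 20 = 905.95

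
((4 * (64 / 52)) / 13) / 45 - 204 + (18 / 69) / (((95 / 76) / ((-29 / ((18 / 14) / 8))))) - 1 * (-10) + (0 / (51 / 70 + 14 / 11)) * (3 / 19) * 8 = -231.65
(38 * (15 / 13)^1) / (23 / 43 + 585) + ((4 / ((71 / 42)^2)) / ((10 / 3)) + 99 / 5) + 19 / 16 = 1417823026631 / 65999594960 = 21.48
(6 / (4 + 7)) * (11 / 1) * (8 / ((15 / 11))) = 35.20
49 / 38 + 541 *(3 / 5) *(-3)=-184777 / 190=-972.51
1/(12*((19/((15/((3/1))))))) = 5/228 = 0.02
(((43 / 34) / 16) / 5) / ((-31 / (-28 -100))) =172 / 2635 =0.07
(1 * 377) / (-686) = -377 / 686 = -0.55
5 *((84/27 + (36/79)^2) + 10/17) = 18653470/954873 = 19.54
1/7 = 0.14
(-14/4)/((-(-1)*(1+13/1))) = -1/4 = -0.25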